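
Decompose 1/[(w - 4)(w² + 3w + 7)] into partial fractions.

Cover-up at w = 4: P = 1/(4² + 3·4 + 7) = 1/35. Then Q = -P = -1/35, R = -P·(3 + 4) = -1/5
Result: (1/35)/(w - 4) - ((1/35)w + 1/5)/(w² + 3w + 7)


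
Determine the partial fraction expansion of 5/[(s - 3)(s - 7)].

5/(s - 3)(s - 7) = A/(s - 3) + B/(s - 7). A = 5/(3 - 7) = -5/4, B = 5/(7 - 3) = 5/4
Result: (-5/4)/(s - 3) + (5/4)/(s - 7)


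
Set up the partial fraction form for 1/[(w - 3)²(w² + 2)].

Repeated linear + quadratic: P/(w - 3) + Q/(w - 3)² + (Rw + S)/(w² + 2)


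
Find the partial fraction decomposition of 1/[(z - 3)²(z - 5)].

Cover-up at z=5: R = 1/(5 - 3)² = 1/4. Cover-up at z=3: Q = 1/(3 - 5) = -1/2. Comparing z² coeff: P = -R = -1/4
Result: (-1/4)/(z - 3) - (1/2)/(z - 3)² + (1/4)/(z - 5)


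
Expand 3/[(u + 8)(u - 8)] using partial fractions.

3/(u + 8)(u - 8) = A/(u + 8) + B/(u - 8). A = 3/(-8 - 8) = -3/16, B = 3/(8 + 8) = 3/16
Result: (-3/16)/(u + 8) + (3/16)/(u - 8)


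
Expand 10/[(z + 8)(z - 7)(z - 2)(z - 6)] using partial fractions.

Using Heaviside cover-up: (-1/210)/(z + 8) + (2/15)/(z - 7) + (1/20)/(z - 2) - (5/28)/(z - 6)


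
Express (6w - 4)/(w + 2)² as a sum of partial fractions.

(6w - 4) = P(w + 2) + Q. At w = -2: Q = 6·(-2) - 4 = -16. Coeff of w: P = 6
Result: 6/(w + 2) - 16/(w + 2)²


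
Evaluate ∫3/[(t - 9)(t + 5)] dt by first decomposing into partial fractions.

Decompose: 3/[(t - 9)(t + 5)] = (3/14)/(t - 9) - (3/14)/(t + 5). Integrate each term: (3/14) ln|(t - 9)| - (3/14) ln|(t + 5)| + C


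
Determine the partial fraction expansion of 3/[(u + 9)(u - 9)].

3/(u + 9)(u - 9) = A/(u + 9) + B/(u - 9). A = 3/(-9 - 9) = -1/6, B = 3/(9 + 9) = 1/6
Result: (-1/6)/(u + 9) + (1/6)/(u - 9)


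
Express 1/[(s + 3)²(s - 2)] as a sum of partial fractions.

Cover-up at s=2: γ = 1/(2 + 3)² = 1/25. Cover-up at s=-3: β = 1/(-3 - 2) = -1/5. Comparing s² coeff: α = -γ = -1/25
Result: (-1/25)/(s + 3) - (1/5)/(s + 3)² + (1/25)/(s - 2)


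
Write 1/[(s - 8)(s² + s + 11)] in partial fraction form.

Cover-up at s = 8: α = 1/(8² + 1·8 + 11) = 1/83. Then β = -α = -1/83, γ = -α·(1 + 8) = -9/83
Result: (1/83)/(s - 8) - ((1/83)s + 9/83)/(s² + s + 11)


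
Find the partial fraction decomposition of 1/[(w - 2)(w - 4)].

1/(w - 2)(w - 4) = P/(w - 2) + Q/(w - 4). P = 1/(2 - 4) = -1/2, Q = 1/(4 - 2) = 1/2
Result: (-1/2)/(w - 2) + (1/2)/(w - 4)


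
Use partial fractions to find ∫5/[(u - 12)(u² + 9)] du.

Cover-up at u=12: A = 5/(12²+9) = 5/153. Coeff matching: B = -5/153, C = -20/51. Decomposition: (5/153)/(u - 12) - ((5/153)u + 20/51)/(u² + 9). Integrate: linear → ln, quadratic → (1/2)ln + arctan: (5/153) ln|(u - 12)| - (5/306) ln(u² + 9) - (20/153) arctan(u/3) + C


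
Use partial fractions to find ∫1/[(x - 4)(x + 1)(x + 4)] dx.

Cover-up: A = 1/40, B = -1/15, C = 1/24. Decomposition: (1/40)/(x - 4) - (1/15)/(x + 1) + (1/24)/(x + 4). Integrate each term: (1/40) ln|(x - 4)| - (1/15) ln|(x + 1)| + (1/24) ln|(x + 4)| + C


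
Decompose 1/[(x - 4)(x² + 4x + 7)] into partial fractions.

Cover-up at x = 4: α = 1/(4² + 4·4 + 7) = 1/39. Then β = -α = -1/39, γ = -α·(4 + 4) = -8/39
Result: (1/39)/(x - 4) - ((1/39)x + 8/39)/(x² + 4x + 7)


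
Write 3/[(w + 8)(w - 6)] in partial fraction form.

3/(w + 8)(w - 6) = P/(w + 8) + Q/(w - 6). P = 3/(-8 - 6) = -3/14, Q = 3/(6 + 8) = 3/14
Result: (-3/14)/(w + 8) + (3/14)/(w - 6)


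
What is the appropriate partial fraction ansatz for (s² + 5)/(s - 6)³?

Repeated linear factor (power 3): P/(s - 6) + Q/(s - 6)² + R/(s - 6)³


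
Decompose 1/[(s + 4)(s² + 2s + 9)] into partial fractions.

Cover-up at s = -4: A = 1/((-4)² + 2·(-4) + 9) = 1/17. Then B = -A = -1/17, C = -A·(2 - 4) = 2/17
Result: (1/17)/(s + 4) - ((1/17)s - 2/17)/(s² + 2s + 9)


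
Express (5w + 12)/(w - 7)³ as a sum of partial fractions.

(5w + 12) = P(w - 7)² + Q(w - 7) + R. At w = 7: R = 5·7 + 12 = 47. Coefficients: P = 0, Q = 5
Result: 5/(w - 7)² + 47/(w - 7)³


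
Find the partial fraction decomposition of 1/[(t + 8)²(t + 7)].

Cover-up at t=-7: C = 1/(-7 + 8)² = 1. Cover-up at t=-8: B = 1/(-8 + 7) = -1. Comparing t² coeff: A = -C = -1
Result: -1/(t + 8) - 1/(t + 8)² + 1/(t + 7)


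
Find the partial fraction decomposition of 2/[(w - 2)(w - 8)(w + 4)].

Using cover-up method: P = -1/18, Q = 1/36, R = 1/36
Result: (-1/18)/(w - 2) + (1/36)/(w - 8) + (1/36)/(w + 4)


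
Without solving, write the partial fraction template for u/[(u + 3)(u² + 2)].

Linear + irreducible quadratic: A/(u + 3) + (Bu + C)/(u² + 2)


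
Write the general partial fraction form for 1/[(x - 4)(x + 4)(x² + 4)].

Two linear + quadratic: A/(x - 4) + B/(x + 4) + (Cx + D)/(x² + 4)


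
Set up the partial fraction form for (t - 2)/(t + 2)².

Repeated linear factor: α/(t + 2) + β/(t + 2)²


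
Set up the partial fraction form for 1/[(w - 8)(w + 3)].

Distinct linear factors: P/(w - 8) + Q/(w + 3)


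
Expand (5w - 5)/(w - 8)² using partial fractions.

(5w - 5) = A(w - 8) + B. At w = 8: B = 5·8 - 5 = 35. Coeff of w: A = 5
Result: 5/(w - 8) + 35/(w - 8)²


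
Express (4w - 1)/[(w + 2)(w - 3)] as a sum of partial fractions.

At w=-2: A = (4·(-2) - 1)/(-2 - 3) = 9/5. At w=3: B = (4·3 - 1)/(3 + 2) = 11/5
Result: (9/5)/(w + 2) + (11/5)/(w - 3)


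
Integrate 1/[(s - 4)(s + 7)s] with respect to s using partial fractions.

Cover-up: P = 1/44, Q = 1/77, R = -1/28. Decomposition: (1/44)/(s - 4) + (1/77)/(s + 7) - (1/28)/s. Integrate each term: (1/44) ln|(s - 4)| + (1/77) ln|(s + 7)| - (1/28) ln|s| + C


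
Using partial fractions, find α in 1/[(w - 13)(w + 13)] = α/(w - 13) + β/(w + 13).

Cover-up at w = 13: α = 1/(13 + 13) = 1/26


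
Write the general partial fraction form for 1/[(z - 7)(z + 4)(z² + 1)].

Two linear + quadratic: α/(z - 7) + β/(z + 4) + (γz + δ)/(z² + 1)


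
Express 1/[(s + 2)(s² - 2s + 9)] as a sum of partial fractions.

Cover-up at s = -2: A = 1/((-2)² - 2·(-2) + 9) = 1/17. Then B = -A = -1/17, C = -A·(-2 - 2) = 4/17
Result: (1/17)/(s + 2) - ((1/17)s - 4/17)/(s² - 2s + 9)


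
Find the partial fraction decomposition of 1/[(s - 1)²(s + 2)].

Cover-up at s=-2: C = 1/(-2 - 1)² = 1/9. Cover-up at s=1: B = 1/(1 + 2) = 1/3. Comparing s² coeff: A = -C = -1/9
Result: (-1/9)/(s - 1) + (1/3)/(s - 1)² + (1/9)/(s + 2)


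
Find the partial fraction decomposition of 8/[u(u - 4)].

8/u(u - 4) = α/u + β/(u - 4). α = 8/(0 - 4) = -2, β = 8/(4 - 0) = 2
Result: -2/u + 2/(u - 4)


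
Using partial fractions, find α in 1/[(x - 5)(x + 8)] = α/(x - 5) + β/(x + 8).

Cover-up at x = 5: α = 1/(5 + 8) = 1/13


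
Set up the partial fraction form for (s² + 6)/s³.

Repeated linear factor (power 3): α/s + β/s² + γ/s³


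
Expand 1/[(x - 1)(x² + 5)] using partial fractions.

Cover-up at x = 1: α = 1/(1² + 5) = 1/6. Then β = -α = -1/6, γ = -α·(0 + 1) = -1/6
Result: (1/6)/(x - 1) - ((1/6)x + 1/6)/(x² + 5)


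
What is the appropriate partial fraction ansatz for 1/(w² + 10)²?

Repeated quadratic factor: (Aw + B)/(w² + 10) + (Cw + D)/(w² + 10)²


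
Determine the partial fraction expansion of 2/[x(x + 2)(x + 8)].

Using cover-up method: α = 1/8, β = -1/6, γ = 1/24
Result: (1/8)/x - (1/6)/(x + 2) + (1/24)/(x + 8)


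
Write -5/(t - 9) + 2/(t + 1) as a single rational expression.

Common denominator (t - 9)(t + 1). Numerator: -5(t + 1) + 2(t - 9) = (-5t - 5) + (2t - 18) = -3t - 23
Result: (-3t - 23)/[(t - 9)(t + 1)]


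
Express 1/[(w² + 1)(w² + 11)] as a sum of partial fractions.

Coefficient matching gives α = γ = 0, β = 1/(11-1) = 1/10, δ = -β = -1/10
Result: (1/10)/(w² + 1) - (1/10)/(w² + 11)


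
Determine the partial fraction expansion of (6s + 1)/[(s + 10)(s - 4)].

At s=-10: A = (6·(-10) + 1)/(-10 - 4) = 59/14. At s=4: B = (6·4 + 1)/(4 + 10) = 25/14
Result: (59/14)/(s + 10) + (25/14)/(s - 4)


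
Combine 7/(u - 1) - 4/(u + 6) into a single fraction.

Common denominator (u - 1)(u + 6). Numerator: 7(u + 6) - 4(u - 1) = (7u + 42) - (4u - 4) = 3u + 46
Result: (3u + 46)/[(u - 1)(u + 6)]


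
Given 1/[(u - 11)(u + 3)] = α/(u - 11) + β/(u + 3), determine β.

Cover-up at u = -3: β = 1/(-3 - 11) = -1/14


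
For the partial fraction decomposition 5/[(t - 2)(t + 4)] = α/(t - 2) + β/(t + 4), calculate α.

Cover-up at t = 2: α = 5/(2 + 4) = 5/6


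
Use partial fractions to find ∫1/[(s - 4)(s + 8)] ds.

Decompose: 1/[(s - 4)(s + 8)] = (1/12)/(s - 4) - (1/12)/(s + 8). Integrate each term: (1/12) ln|(s - 4)| - (1/12) ln|(s + 8)| + C


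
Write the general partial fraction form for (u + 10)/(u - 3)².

Repeated linear factor: P/(u - 3) + Q/(u - 3)²


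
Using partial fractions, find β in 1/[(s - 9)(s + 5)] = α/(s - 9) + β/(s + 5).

Cover-up at s = -5: β = 1/(-5 - 9) = -1/14


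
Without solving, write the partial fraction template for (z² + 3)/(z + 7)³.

Repeated linear factor (power 3): α/(z + 7) + β/(z + 7)² + γ/(z + 7)³


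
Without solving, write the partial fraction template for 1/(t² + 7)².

Repeated quadratic factor: (At + B)/(t² + 7) + (Ct + D)/(t² + 7)²


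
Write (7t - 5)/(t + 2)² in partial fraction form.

(7t - 5) = P(t + 2) + Q. At t = -2: Q = 7·(-2) - 5 = -19. Coeff of t: P = 7
Result: 7/(t + 2) - 19/(t + 2)²


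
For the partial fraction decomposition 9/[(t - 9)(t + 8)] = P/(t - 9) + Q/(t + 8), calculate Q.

Cover-up at t = -8: Q = 9/(-8 - 9) = -9/17


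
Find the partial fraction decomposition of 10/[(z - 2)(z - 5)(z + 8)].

Using cover-up method: A = -1/3, B = 10/39, C = 1/13
Result: (-1/3)/(z - 2) + (10/39)/(z - 5) + (1/13)/(z + 8)


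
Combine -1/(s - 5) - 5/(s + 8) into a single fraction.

Common denominator (s - 5)(s + 8). Numerator: -1(s + 8) - 5(s - 5) = (-s - 8) - (5s - 25) = -6s + 17
Result: (-6s + 17)/[(s - 5)(s + 8)]


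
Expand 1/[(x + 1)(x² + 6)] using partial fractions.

Cover-up at x = -1: P = 1/((-1)² + 6) = 1/7. Then Q = -P = -1/7, R = -P·(0 - 1) = 1/7
Result: (1/7)/(x + 1) - ((1/7)x - 1/7)/(x² + 6)


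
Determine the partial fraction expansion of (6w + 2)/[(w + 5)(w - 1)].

At w=-5: α = (6·(-5) + 2)/(-5 - 1) = 14/3. At w=1: β = (6·1 + 2)/(1 + 5) = 4/3
Result: (14/3)/(w + 5) + (4/3)/(w - 1)


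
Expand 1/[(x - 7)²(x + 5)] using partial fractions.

Cover-up at x=-5: C = 1/(-5 - 7)² = 1/144. Cover-up at x=7: B = 1/(7 + 5) = 1/12. Comparing x² coeff: A = -C = -1/144
Result: (-1/144)/(x - 7) + (1/12)/(x - 7)² + (1/144)/(x + 5)


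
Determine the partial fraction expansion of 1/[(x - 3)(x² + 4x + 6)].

Cover-up at x = 3: A = 1/(3² + 4·3 + 6) = 1/27. Then B = -A = -1/27, C = -A·(4 + 3) = -7/27
Result: (1/27)/(x - 3) - ((1/27)x + 7/27)/(x² + 4x + 6)


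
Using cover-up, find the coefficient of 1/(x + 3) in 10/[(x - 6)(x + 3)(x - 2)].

Cover (x + 3), set x=-3: 10/[(-3 - 6)(-3 - 2)] = 2/9


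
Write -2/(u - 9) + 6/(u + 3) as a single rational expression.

Common denominator (u - 9)(u + 3). Numerator: -2(u + 3) + 6(u - 9) = (-2u - 6) + (6u - 54) = 4u - 60
Result: (4u - 60)/[(u - 9)(u + 3)]


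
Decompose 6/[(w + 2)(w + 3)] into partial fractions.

6/(w + 2)(w + 3) = A/(w + 2) + B/(w + 3). A = 6/(-2 + 3) = 6, B = 6/(-3 + 2) = -6
Result: 6/(w + 2) - 6/(w + 3)


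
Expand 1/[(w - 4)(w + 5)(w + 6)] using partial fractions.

Using cover-up method: A = 1/90, B = -1/9, C = 1/10
Result: (1/90)/(w - 4) - (1/9)/(w + 5) + (1/10)/(w + 6)


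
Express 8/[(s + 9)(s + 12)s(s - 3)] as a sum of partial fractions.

Using Heaviside cover-up: (2/81)/(s + 9) - (2/135)/(s + 12) - (2/81)/s + (2/135)/(s - 3)


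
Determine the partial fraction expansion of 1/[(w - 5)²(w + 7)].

Cover-up at w=-7: C = 1/(-7 - 5)² = 1/144. Cover-up at w=5: B = 1/(5 + 7) = 1/12. Comparing w² coeff: A = -C = -1/144
Result: (-1/144)/(w - 5) + (1/12)/(w - 5)² + (1/144)/(w + 7)


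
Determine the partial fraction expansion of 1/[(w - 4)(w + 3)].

1/(w - 4)(w + 3) = A/(w - 4) + B/(w + 3). A = 1/(4 + 3) = 1/7, B = 1/(-3 - 4) = -1/7
Result: (1/7)/(w - 4) - (1/7)/(w + 3)


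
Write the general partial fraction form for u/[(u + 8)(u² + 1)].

Linear + irreducible quadratic: P/(u + 8) + (Qu + R)/(u² + 1)


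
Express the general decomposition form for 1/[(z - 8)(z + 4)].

Distinct linear factors: P/(z - 8) + Q/(z + 4)


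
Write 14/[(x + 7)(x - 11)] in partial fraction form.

14/(x + 7)(x - 11) = A/(x + 7) + B/(x - 11). A = 14/(-7 - 11) = -7/9, B = 14/(11 + 7) = 7/9
Result: (-7/9)/(x + 7) + (7/9)/(x - 11)


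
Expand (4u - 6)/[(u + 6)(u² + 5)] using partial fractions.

At u=-6: α = (4·(-6) - 6)/((-6)² + 5) = -30/41. β = -α = 30/41, γ = 4 - (-6)·α = -16/41
Result: (-30/41)/(u + 6) + ((30/41)u - 16/41)/(u² + 5)


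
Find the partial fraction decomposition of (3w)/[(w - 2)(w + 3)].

At w=2: α = (3·2 + 0)/(2 + 3) = 6/5. At w=-3: β = (3·(-3) + 0)/(-3 - 2) = 9/5
Result: (6/5)/(w - 2) + (9/5)/(w + 3)


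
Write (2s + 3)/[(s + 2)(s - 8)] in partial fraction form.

At s=-2: P = (2·(-2) + 3)/(-2 - 8) = 1/10. At s=8: Q = (2·8 + 3)/(8 + 2) = 19/10
Result: (1/10)/(s + 2) + (19/10)/(s - 8)


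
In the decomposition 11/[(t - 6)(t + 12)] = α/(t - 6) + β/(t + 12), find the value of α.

Cover-up at t = 6: α = 11/(6 + 12) = 11/18


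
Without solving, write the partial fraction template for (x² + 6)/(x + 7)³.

Repeated linear factor (power 3): A/(x + 7) + B/(x + 7)² + C/(x + 7)³


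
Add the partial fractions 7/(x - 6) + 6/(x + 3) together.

Common denominator (x - 6)(x + 3). Numerator: 7(x + 3) + 6(x - 6) = (7x + 21) + (6x - 36) = 13x - 15
Result: (13x - 15)/[(x - 6)(x + 3)]


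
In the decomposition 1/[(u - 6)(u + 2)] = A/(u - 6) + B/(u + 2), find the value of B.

Cover-up at u = -2: B = 1/(-2 - 6) = -1/8


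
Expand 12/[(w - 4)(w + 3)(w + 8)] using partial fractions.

Using cover-up method: P = 1/7, Q = -12/35, R = 1/5
Result: (1/7)/(w - 4) - (12/35)/(w + 3) + (1/5)/(w + 8)


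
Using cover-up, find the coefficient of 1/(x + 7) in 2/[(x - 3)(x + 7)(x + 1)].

Cover (x + 7), set x=-7: 2/[(-7 - 3)(-7 + 1)] = 1/30


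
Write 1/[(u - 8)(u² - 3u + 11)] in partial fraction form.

Cover-up at u = 8: α = 1/(8² - 3·8 + 11) = 1/51. Then β = -α = -1/51, γ = -α·(-3 + 8) = -5/51
Result: (1/51)/(u - 8) - ((1/51)u + 5/51)/(u² - 3u + 11)


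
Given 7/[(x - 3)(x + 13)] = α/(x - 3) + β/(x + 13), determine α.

Cover-up at x = 3: α = 7/(3 + 13) = 7/16


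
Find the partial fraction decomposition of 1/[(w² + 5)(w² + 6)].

Coefficient matching gives A = C = 0, B = 1/(6-5) = 1, D = -B = -1
Result: 1/(w² + 5) - 1/(w² + 6)


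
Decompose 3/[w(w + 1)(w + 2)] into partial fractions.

Using cover-up method: A = 3/2, B = -3, C = 3/2
Result: (3/2)/w - 3/(w + 1) + (3/2)/(w + 2)


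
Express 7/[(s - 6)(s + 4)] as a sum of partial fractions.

7/(s - 6)(s + 4) = P/(s - 6) + Q/(s + 4). P = 7/(6 + 4) = 7/10, Q = 7/(-4 - 6) = -7/10
Result: (7/10)/(s - 6) - (7/10)/(s + 4)


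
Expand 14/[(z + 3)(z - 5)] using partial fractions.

14/(z + 3)(z - 5) = α/(z + 3) + β/(z - 5). α = 14/(-3 - 5) = -7/4, β = 14/(5 + 3) = 7/4
Result: (-7/4)/(z + 3) + (7/4)/(z - 5)


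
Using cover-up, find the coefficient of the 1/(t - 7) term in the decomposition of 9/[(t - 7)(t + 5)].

Cover (t - 7), set t=7: 9/((t + 5) at t=7) = 9/(12) = 3/4


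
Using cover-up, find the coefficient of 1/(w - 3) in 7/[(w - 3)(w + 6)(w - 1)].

Cover (w - 3), set w=3: 7/[(3 + 6)(3 - 1)] = 7/18


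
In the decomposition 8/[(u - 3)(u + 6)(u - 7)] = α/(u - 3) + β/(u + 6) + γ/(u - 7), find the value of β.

Cover-up at u = -6: β = 8/[(-6 - 3)(-6 - 7)] = 8/[(-9)(-13)] = 8/117


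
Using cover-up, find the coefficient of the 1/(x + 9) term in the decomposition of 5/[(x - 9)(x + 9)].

Cover (x + 9), set x=-9: 5/((x - 9) at x=-9) = 5/(-18) = -5/18


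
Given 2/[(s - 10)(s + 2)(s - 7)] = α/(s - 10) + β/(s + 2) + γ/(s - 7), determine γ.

Cover-up at s = 7: γ = 2/[(7 - 10)(7 + 2)] = 2/[(-3)(9)] = -2/27


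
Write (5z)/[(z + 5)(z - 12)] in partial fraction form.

At z=-5: A = (5·(-5) + 0)/(-5 - 12) = 25/17. At z=12: B = (5·12 + 0)/(12 + 5) = 60/17
Result: (25/17)/(z + 5) + (60/17)/(z - 12)


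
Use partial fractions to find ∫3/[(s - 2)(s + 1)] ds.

Decompose: 3/[(s - 2)(s + 1)] = 1/(s - 2) - 1/(s + 1). Integrate each term: ln|(s - 2)| - ln|(s + 1)| + C


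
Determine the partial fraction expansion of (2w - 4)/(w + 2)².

(2w - 4) = α(w + 2) + β. At w = -2: β = 2·(-2) - 4 = -8. Coeff of w: α = 2
Result: 2/(w + 2) - 8/(w + 2)²


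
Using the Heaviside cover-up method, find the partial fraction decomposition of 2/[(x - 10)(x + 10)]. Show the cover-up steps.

Cover (x - 10): set x=10, get A = 2/(10 + 10) = 1/10. Cover (x + 10): set x=-10, get B = 2/(-10 - 10) = -1/10.
Result: (1/10)/(x - 10) - (1/10)/(x + 10)


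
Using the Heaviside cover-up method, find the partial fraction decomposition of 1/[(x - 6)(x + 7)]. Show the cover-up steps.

Cover (x - 6): set x=6, get α = 1/(6 + 7) = 1/13. Cover (x + 7): set x=-7, get β = 1/(-7 - 6) = -1/13.
Result: (1/13)/(x - 6) - (1/13)/(x + 7)


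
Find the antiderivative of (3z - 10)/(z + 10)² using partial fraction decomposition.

Decompose: A = 3, B = 3·(-10) - 10 = -40, so (3z - 10)/(z + 10)² = 3/(z + 10) - 40/(z + 10)². Integrate: ∫ A/(z + 10) dz = 3 ln|(z + 10)|; ∫ B/(z + 10)² dz = 40/(z + 10). Sum: 3 ln|(z + 10)| + 40/(z + 10) + C


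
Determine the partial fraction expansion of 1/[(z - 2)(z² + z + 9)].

Cover-up at z = 2: α = 1/(2² + 1·2 + 9) = 1/15. Then β = -α = -1/15, γ = -α·(1 + 2) = -1/5
Result: (1/15)/(z - 2) - ((1/15)z + 1/5)/(z² + z + 9)


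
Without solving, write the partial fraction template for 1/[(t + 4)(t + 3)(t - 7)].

Three distinct linear factors: α/(t + 4) + β/(t + 3) + γ/(t - 7)


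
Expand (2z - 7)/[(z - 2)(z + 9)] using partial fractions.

At z=2: α = (2·2 - 7)/(2 + 9) = -3/11. At z=-9: β = (2·(-9) - 7)/(-9 - 2) = 25/11
Result: (-3/11)/(z - 2) + (25/11)/(z + 9)


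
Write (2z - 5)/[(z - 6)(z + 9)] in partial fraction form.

At z=6: α = (2·6 - 5)/(6 + 9) = 7/15. At z=-9: β = (2·(-9) - 5)/(-9 - 6) = 23/15
Result: (7/15)/(z - 6) + (23/15)/(z + 9)


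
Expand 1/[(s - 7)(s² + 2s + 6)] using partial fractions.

Cover-up at s = 7: A = 1/(7² + 2·7 + 6) = 1/69. Then B = -A = -1/69, C = -A·(2 + 7) = -3/23
Result: (1/69)/(s - 7) - ((1/69)s + 3/23)/(s² + 2s + 6)


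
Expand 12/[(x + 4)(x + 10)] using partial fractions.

12/(x + 4)(x + 10) = α/(x + 4) + β/(x + 10). α = 12/(-4 + 10) = 2, β = 12/(-10 + 4) = -2
Result: 2/(x + 4) - 2/(x + 10)


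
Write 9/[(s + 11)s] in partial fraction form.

9/(s + 11)s = P/(s + 11) + Q/s. P = 9/(-11 - 0) = -9/11, Q = 9/(0 + 11) = 9/11
Result: (-9/11)/(s + 11) + (9/11)/s


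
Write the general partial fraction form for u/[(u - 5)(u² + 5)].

Linear + irreducible quadratic: α/(u - 5) + (βu + γ)/(u² + 5)


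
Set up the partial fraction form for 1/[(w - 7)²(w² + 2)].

Repeated linear + quadratic: α/(w - 7) + β/(w - 7)² + (γw + δ)/(w² + 2)


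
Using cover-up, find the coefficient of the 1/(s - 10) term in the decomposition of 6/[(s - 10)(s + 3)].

Cover (s - 10), set s=10: 6/((s + 3) at s=10) = 6/(13) = 6/13


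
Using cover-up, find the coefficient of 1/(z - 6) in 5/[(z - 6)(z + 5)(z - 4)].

Cover (z - 6), set z=6: 5/[(6 + 5)(6 - 4)] = 5/22


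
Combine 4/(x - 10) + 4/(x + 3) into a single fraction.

Common denominator (x - 10)(x + 3). Numerator: 4(x + 3) + 4(x - 10) = (4x + 12) + (4x - 40) = 8x - 28
Result: (8x - 28)/[(x - 10)(x + 3)]


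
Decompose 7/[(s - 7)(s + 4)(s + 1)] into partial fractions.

Using cover-up method: P = 7/88, Q = 7/33, R = -7/24
Result: (7/88)/(s - 7) + (7/33)/(s + 4) - (7/24)/(s + 1)


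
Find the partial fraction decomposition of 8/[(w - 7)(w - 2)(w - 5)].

Using cover-up method: P = 4/5, Q = 8/15, R = -4/3
Result: (4/5)/(w - 7) + (8/15)/(w - 2) - (4/3)/(w - 5)


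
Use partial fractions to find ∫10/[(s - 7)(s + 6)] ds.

Decompose: 10/[(s - 7)(s + 6)] = (10/13)/(s - 7) - (10/13)/(s + 6). Integrate each term: (10/13) ln|(s - 7)| - (10/13) ln|(s + 6)| + C


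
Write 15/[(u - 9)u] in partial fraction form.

15/(u - 9)u = P/(u - 9) + Q/u. P = 15/(9 - 0) = 5/3, Q = 15/(0 - 9) = -5/3
Result: (5/3)/(u - 9) - (5/3)/u


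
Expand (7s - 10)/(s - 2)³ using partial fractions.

(7s - 10) = A(s - 2)² + B(s - 2) + C. At s = 2: C = 7·2 - 10 = 4. Coefficients: A = 0, B = 7
Result: 7/(s - 2)² + 4/(s - 2)³


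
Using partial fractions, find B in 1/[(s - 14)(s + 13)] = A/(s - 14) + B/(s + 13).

Cover-up at s = -13: B = 1/(-13 - 14) = -1/27


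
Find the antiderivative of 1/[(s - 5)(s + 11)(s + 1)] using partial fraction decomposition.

Cover-up: α = 1/96, β = 1/160, γ = -1/60. Decomposition: (1/96)/(s - 5) + (1/160)/(s + 11) - (1/60)/(s + 1). Integrate each term: (1/96) ln|(s - 5)| + (1/160) ln|(s + 11)| - (1/60) ln|(s + 1)| + C


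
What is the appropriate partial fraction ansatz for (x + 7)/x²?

Repeated linear factor: α/x + β/x²


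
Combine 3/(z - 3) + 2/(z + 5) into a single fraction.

Common denominator (z - 3)(z + 5). Numerator: 3(z + 5) + 2(z - 3) = (3z + 15) + (2z - 6) = 5z + 9
Result: (5z + 9)/[(z - 3)(z + 5)]


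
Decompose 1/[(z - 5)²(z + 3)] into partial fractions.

Cover-up at z=-3: γ = 1/(-3 - 5)² = 1/64. Cover-up at z=5: β = 1/(5 + 3) = 1/8. Comparing z² coeff: α = -γ = -1/64
Result: (-1/64)/(z - 5) + (1/8)/(z - 5)² + (1/64)/(z + 3)


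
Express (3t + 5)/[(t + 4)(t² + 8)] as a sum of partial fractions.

At t=-4: A = (3·(-4) + 5)/((-4)² + 8) = -7/24. B = -A = 7/24, C = 3 - (-4)·A = 11/6
Result: (-7/24)/(t + 4) + ((7/24)t + 11/6)/(t² + 8)


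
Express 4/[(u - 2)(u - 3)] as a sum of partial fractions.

4/(u - 2)(u - 3) = P/(u - 2) + Q/(u - 3). P = 4/(2 - 3) = -4, Q = 4/(3 - 2) = 4
Result: -4/(u - 2) + 4/(u - 3)


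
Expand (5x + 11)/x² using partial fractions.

(5x + 11) = Ax + B. At x = 0: B = 5·0 + 11 = 11. Coeff of x: A = 5
Result: 5/x + 11/x²


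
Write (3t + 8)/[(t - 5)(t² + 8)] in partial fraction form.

At t=5: α = (3·5 + 8)/(5² + 8) = 23/33. β = -α = -23/33, γ = 3 - 5·α = -16/33
Result: (23/33)/(t - 5) - ((23/33)t + 16/33)/(t² + 8)


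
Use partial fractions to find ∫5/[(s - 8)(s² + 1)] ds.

Cover-up at s=8: P = 5/(8²+1) = 1/13. Coeff matching: Q = -1/13, R = -8/13. Decomposition: (1/13)/(s - 8) - ((1/13)s + 8/13)/(s² + 1). Integrate: linear → ln, quadratic → (1/2)ln + arctan: (1/13) ln|(s - 8)| - (1/26) ln(s² + 1) - (8/13) arctan(s) + C


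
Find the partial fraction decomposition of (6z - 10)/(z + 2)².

(6z - 10) = P(z + 2) + Q. At z = -2: Q = 6·(-2) - 10 = -22. Coeff of z: P = 6
Result: 6/(z + 2) - 22/(z + 2)²


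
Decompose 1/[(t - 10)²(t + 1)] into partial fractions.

Cover-up at t=-1: R = 1/(-1 - 10)² = 1/121. Cover-up at t=10: Q = 1/(10 + 1) = 1/11. Comparing t² coeff: P = -R = -1/121
Result: (-1/121)/(t - 10) + (1/11)/(t - 10)² + (1/121)/(t + 1)


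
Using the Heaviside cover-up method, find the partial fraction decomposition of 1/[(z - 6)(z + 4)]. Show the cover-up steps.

Cover (z - 6): set z=6, get A = 1/(6 + 4) = 1/10. Cover (z + 4): set z=-4, get B = 1/(-4 - 6) = -1/10.
Result: (1/10)/(z - 6) - (1/10)/(z + 4)


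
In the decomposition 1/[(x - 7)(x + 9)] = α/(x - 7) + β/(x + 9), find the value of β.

Cover-up at x = -9: β = 1/(-9 - 7) = -1/16


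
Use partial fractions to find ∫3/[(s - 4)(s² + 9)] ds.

Cover-up at s=4: α = 3/(4²+9) = 3/25. Coeff matching: β = -3/25, γ = -12/25. Decomposition: (3/25)/(s - 4) - ((3/25)s + 12/25)/(s² + 9). Integrate: linear → ln, quadratic → (1/2)ln + arctan: (3/25) ln|(s - 4)| - (3/50) ln(s² + 9) - (4/25) arctan(s/3) + C


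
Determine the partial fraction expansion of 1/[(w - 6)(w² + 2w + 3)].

Cover-up at w = 6: α = 1/(6² + 2·6 + 3) = 1/51. Then β = -α = -1/51, γ = -α·(2 + 6) = -8/51
Result: (1/51)/(w - 6) - ((1/51)w + 8/51)/(w² + 2w + 3)


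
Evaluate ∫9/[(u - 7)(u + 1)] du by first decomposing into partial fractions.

Decompose: 9/[(u - 7)(u + 1)] = (9/8)/(u - 7) - (9/8)/(u + 1). Integrate each term: (9/8) ln|(u - 7)| - (9/8) ln|(u + 1)| + C


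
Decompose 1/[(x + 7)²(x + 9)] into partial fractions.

Cover-up at x=-9: γ = 1/(-9 + 7)² = 1/4. Cover-up at x=-7: β = 1/(-7 + 9) = 1/2. Comparing x² coeff: α = -γ = -1/4
Result: (-1/4)/(x + 7) + (1/2)/(x + 7)² + (1/4)/(x + 9)


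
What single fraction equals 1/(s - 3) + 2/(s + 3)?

Common denominator (s - 3)(s + 3). Numerator: 1(s + 3) + 2(s - 3) = (s + 3) + (2s - 6) = 3s - 3
Result: (3s - 3)/[(s - 3)(s + 3)]


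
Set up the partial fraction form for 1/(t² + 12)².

Repeated quadratic factor: (αt + β)/(t² + 12) + (γt + δ)/(t² + 12)²


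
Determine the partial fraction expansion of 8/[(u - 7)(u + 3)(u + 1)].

Using cover-up method: A = 1/10, B = 2/5, C = -1/2
Result: (1/10)/(u - 7) + (2/5)/(u + 3) - (1/2)/(u + 1)


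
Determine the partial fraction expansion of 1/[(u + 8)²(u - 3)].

Cover-up at u=3: R = 1/(3 + 8)² = 1/121. Cover-up at u=-8: Q = 1/(-8 - 3) = -1/11. Comparing u² coeff: P = -R = -1/121
Result: (-1/121)/(u + 8) - (1/11)/(u + 8)² + (1/121)/(u - 3)


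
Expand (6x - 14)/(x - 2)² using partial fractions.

(6x - 14) = P(x - 2) + Q. At x = 2: Q = 6·2 - 14 = -2. Coeff of x: P = 6
Result: 6/(x - 2) - 2/(x - 2)²


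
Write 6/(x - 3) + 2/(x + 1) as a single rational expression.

Common denominator (x - 3)(x + 1). Numerator: 6(x + 1) + 2(x - 3) = (6x + 6) + (2x - 6) = 8x
Result: (8x)/[(x - 3)(x + 1)]


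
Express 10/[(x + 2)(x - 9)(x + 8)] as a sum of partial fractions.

Using cover-up method: A = -5/33, B = 10/187, C = 5/51
Result: (-5/33)/(x + 2) + (10/187)/(x - 9) + (5/51)/(x + 8)


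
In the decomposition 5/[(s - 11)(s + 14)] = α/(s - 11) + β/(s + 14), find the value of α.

Cover-up at s = 11: α = 5/(11 + 14) = 5/25 = 1/5


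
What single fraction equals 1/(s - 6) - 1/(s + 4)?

Common denominator (s - 6)(s + 4). Numerator: 1(s + 4) - 1(s - 6) = (s + 4) - (s - 6) = 10
Result: (10)/[(s - 6)(s + 4)]


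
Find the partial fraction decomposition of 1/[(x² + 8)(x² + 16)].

Coefficient matching gives α = γ = 0, β = 1/(16-8) = 1/8, δ = -β = -1/8
Result: (1/8)/(x² + 8) - (1/8)/(x² + 16)


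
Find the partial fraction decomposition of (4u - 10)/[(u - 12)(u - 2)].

At u=12: P = (4·12 - 10)/(12 - 2) = 19/5. At u=2: Q = (4·2 - 10)/(2 - 12) = 1/5
Result: (19/5)/(u - 12) + (1/5)/(u - 2)


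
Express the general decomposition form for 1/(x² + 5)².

Repeated quadratic factor: (Px + Q)/(x² + 5) + (Rx + S)/(x² + 5)²


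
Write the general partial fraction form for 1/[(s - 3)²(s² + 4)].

Repeated linear + quadratic: α/(s - 3) + β/(s - 3)² + (γs + δ)/(s² + 4)


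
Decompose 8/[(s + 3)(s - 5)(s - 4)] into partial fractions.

Using cover-up method: P = 1/7, Q = 1, R = -8/7
Result: (1/7)/(s + 3) + 1/(s - 5) - (8/7)/(s - 4)


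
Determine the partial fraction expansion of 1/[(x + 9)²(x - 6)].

Cover-up at x=6: γ = 1/(6 + 9)² = 1/225. Cover-up at x=-9: β = 1/(-9 - 6) = -1/15. Comparing x² coeff: α = -γ = -1/225
Result: (-1/225)/(x + 9) - (1/15)/(x + 9)² + (1/225)/(x - 6)


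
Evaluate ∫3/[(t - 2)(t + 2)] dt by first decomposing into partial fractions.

Decompose: 3/[(t - 2)(t + 2)] = (3/4)/(t - 2) - (3/4)/(t + 2). Integrate each term: (3/4) ln|(t - 2)| - (3/4) ln|(t + 2)| + C


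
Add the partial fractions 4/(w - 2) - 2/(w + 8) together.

Common denominator (w - 2)(w + 8). Numerator: 4(w + 8) - 2(w - 2) = (4w + 32) - (2w - 4) = 2w + 36
Result: (2w + 36)/[(w - 2)(w + 8)]


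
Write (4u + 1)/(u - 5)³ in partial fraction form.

(4u + 1) = α(u - 5)² + β(u - 5) + γ. At u = 5: γ = 4·5 + 1 = 21. Coefficients: α = 0, β = 4
Result: 4/(u - 5)² + 21/(u - 5)³


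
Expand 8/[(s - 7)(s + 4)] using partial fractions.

8/(s - 7)(s + 4) = P/(s - 7) + Q/(s + 4). P = 8/(7 + 4) = 8/11, Q = 8/(-4 - 7) = -8/11
Result: (8/11)/(s - 7) - (8/11)/(s + 4)


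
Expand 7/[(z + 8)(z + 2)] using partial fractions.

7/(z + 8)(z + 2) = P/(z + 8) + Q/(z + 2). P = 7/(-8 + 2) = -7/6, Q = 7/(-2 + 8) = 7/6
Result: (-7/6)/(z + 8) + (7/6)/(z + 2)


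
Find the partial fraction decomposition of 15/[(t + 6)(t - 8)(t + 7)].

Using cover-up method: P = -15/14, Q = 1/14, R = 1
Result: (-15/14)/(t + 6) + (1/14)/(t - 8) + 1/(t + 7)


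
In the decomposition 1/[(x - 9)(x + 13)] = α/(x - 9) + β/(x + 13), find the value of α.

Cover-up at x = 9: α = 1/(9 + 13) = 1/22


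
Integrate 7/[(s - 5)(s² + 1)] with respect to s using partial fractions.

Cover-up at s=5: α = 7/(5²+1) = 7/26. Coeff matching: β = -7/26, γ = -35/26. Decomposition: (7/26)/(s - 5) - ((7/26)s + 35/26)/(s² + 1). Integrate: linear → ln, quadratic → (1/2)ln + arctan: (7/26) ln|(s - 5)| - (7/52) ln(s² + 1) - (35/26) arctan(s) + C


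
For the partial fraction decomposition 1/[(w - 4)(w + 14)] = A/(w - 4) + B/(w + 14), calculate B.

Cover-up at w = -14: B = 1/(-14 - 4) = -1/18


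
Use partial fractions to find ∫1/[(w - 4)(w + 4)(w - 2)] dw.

Cover-up: P = 1/16, Q = 1/48, R = -1/12. Decomposition: (1/16)/(w - 4) + (1/48)/(w + 4) - (1/12)/(w - 2). Integrate each term: (1/16) ln|(w - 4)| + (1/48) ln|(w + 4)| - (1/12) ln|(w - 2)| + C


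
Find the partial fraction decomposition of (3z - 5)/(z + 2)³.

(3z - 5) = A(z + 2)² + B(z + 2) + C. At z = -2: C = 3·(-2) - 5 = -11. Coefficients: A = 0, B = 3
Result: 3/(z + 2)² - 11/(z + 2)³


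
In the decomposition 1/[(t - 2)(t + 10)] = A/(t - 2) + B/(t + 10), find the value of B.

Cover-up at t = -10: B = 1/(-10 - 2) = -1/12


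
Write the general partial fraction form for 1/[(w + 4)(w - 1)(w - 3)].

Three distinct linear factors: P/(w + 4) + Q/(w - 1) + R/(w - 3)


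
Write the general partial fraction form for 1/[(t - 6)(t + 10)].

Distinct linear factors: α/(t - 6) + β/(t + 10)


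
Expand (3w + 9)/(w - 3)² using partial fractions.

(3w + 9) = α(w - 3) + β. At w = 3: β = 3·3 + 9 = 18. Coeff of w: α = 3
Result: 3/(w - 3) + 18/(w - 3)²


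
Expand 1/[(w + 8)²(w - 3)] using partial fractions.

Cover-up at w=3: R = 1/(3 + 8)² = 1/121. Cover-up at w=-8: Q = 1/(-8 - 3) = -1/11. Comparing w² coeff: P = -R = -1/121
Result: (-1/121)/(w + 8) - (1/11)/(w + 8)² + (1/121)/(w - 3)


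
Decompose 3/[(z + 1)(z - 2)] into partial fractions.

3/(z + 1)(z - 2) = A/(z + 1) + B/(z - 2). A = 3/(-1 - 2) = -1, B = 3/(2 + 1) = 1
Result: -1/(z + 1) + 1/(z - 2)


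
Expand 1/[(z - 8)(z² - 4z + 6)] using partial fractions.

Cover-up at z = 8: A = 1/(8² - 4·8 + 6) = 1/38. Then B = -A = -1/38, C = -A·(-4 + 8) = -2/19
Result: (1/38)/(z - 8) - ((1/38)z + 2/19)/(z² - 4z + 6)


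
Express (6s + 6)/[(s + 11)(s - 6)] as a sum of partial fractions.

At s=-11: P = (6·(-11) + 6)/(-11 - 6) = 60/17. At s=6: Q = (6·6 + 6)/(6 + 11) = 42/17
Result: (60/17)/(s + 11) + (42/17)/(s - 6)


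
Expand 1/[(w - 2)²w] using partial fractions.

Cover-up at w=0: R = 1/(0 - 2)² = 1/4. Cover-up at w=2: Q = 1/(2 - 0) = 1/2. Comparing w² coeff: P = -R = -1/4
Result: (-1/4)/(w - 2) + (1/2)/(w - 2)² + (1/4)/w


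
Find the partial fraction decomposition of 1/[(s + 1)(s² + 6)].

Cover-up at s = -1: A = 1/((-1)² + 6) = 1/7. Then B = -A = -1/7, C = -A·(0 - 1) = 1/7
Result: (1/7)/(s + 1) - ((1/7)s - 1/7)/(s² + 6)


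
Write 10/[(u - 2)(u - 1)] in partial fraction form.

10/(u - 2)(u - 1) = α/(u - 2) + β/(u - 1). α = 10/(2 - 1) = 10, β = 10/(1 - 2) = -10
Result: 10/(u - 2) - 10/(u - 1)


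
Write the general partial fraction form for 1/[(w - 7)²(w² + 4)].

Repeated linear + quadratic: A/(w - 7) + B/(w - 7)² + (Cw + D)/(w² + 4)


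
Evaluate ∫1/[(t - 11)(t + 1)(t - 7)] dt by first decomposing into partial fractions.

Cover-up: A = 1/48, B = 1/96, C = -1/32. Decomposition: (1/48)/(t - 11) + (1/96)/(t + 1) - (1/32)/(t - 7). Integrate each term: (1/48) ln|(t - 11)| + (1/96) ln|(t + 1)| - (1/32) ln|(t - 7)| + C


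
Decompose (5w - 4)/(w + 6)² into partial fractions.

(5w - 4) = A(w + 6) + B. At w = -6: B = 5·(-6) - 4 = -34. Coeff of w: A = 5
Result: 5/(w + 6) - 34/(w + 6)²


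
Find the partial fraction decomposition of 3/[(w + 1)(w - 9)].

3/(w + 1)(w - 9) = P/(w + 1) + Q/(w - 9). P = 3/(-1 - 9) = -3/10, Q = 3/(9 + 1) = 3/10
Result: (-3/10)/(w + 1) + (3/10)/(w - 9)


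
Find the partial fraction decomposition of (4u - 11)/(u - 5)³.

(4u - 11) = P(u - 5)² + Q(u - 5) + R. At u = 5: R = 4·5 - 11 = 9. Coefficients: P = 0, Q = 4
Result: 4/(u - 5)² + 9/(u - 5)³


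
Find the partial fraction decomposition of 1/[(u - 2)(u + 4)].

1/(u - 2)(u + 4) = P/(u - 2) + Q/(u + 4). P = 1/(2 + 4) = 1/6, Q = 1/(-4 - 2) = -1/6
Result: (1/6)/(u - 2) - (1/6)/(u + 4)


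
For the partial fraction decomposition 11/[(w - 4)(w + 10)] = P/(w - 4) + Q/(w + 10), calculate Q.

Cover-up at w = -10: Q = 11/(-10 - 4) = -11/14


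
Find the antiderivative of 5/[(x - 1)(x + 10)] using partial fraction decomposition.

Decompose: 5/[(x - 1)(x + 10)] = (5/11)/(x - 1) - (5/11)/(x + 10). Integrate each term: (5/11) ln|(x - 1)| - (5/11) ln|(x + 10)| + C


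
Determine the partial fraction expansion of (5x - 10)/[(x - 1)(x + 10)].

At x=1: A = (5·1 - 10)/(1 + 10) = -5/11. At x=-10: B = (5·(-10) - 10)/(-10 - 1) = 60/11
Result: (-5/11)/(x - 1) + (60/11)/(x + 10)


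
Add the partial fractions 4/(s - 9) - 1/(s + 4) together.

Common denominator (s - 9)(s + 4). Numerator: 4(s + 4) - 1(s - 9) = (4s + 16) - (s - 9) = 3s + 25
Result: (3s + 25)/[(s - 9)(s + 4)]


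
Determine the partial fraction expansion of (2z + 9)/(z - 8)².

(2z + 9) = α(z - 8) + β. At z = 8: β = 2·8 + 9 = 25. Coeff of z: α = 2
Result: 2/(z - 8) + 25/(z - 8)²


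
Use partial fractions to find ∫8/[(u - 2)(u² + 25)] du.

Cover-up at u=2: α = 8/(2²+25) = 8/29. Coeff matching: β = -8/29, γ = -16/29. Decomposition: (8/29)/(u - 2) - ((8/29)u + 16/29)/(u² + 25). Integrate: linear → ln, quadratic → (1/2)ln + arctan: (8/29) ln|(u - 2)| - (4/29) ln(u² + 25) - (16/145) arctan(u/5) + C


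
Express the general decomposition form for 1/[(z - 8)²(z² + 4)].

Repeated linear + quadratic: A/(z - 8) + B/(z - 8)² + (Cz + D)/(z² + 4)


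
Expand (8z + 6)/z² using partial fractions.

(8z + 6) = Az + B. At z = 0: B = 8·0 + 6 = 6. Coeff of z: A = 8
Result: 8/z + 6/z²


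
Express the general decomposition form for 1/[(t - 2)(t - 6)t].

Three distinct linear factors: α/(t - 2) + β/(t - 6) + γ/t


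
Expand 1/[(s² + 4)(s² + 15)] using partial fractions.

Coefficient matching gives A = C = 0, B = 1/(15-4) = 1/11, D = -B = -1/11
Result: (1/11)/(s² + 4) - (1/11)/(s² + 15)


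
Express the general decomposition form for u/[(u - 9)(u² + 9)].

Linear + irreducible quadratic: α/(u - 9) + (βu + γ)/(u² + 9)


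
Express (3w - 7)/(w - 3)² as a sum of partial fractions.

(3w - 7) = P(w - 3) + Q. At w = 3: Q = 3·3 - 7 = 2. Coeff of w: P = 3
Result: 3/(w - 3) + 2/(w - 3)²


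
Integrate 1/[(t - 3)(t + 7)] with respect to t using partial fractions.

Decompose: 1/[(t - 3)(t + 7)] = (1/10)/(t - 3) - (1/10)/(t + 7). Integrate each term: (1/10) ln|(t - 3)| - (1/10) ln|(t + 7)| + C


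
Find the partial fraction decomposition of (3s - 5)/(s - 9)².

(3s - 5) = α(s - 9) + β. At s = 9: β = 3·9 - 5 = 22. Coeff of s: α = 3
Result: 3/(s - 9) + 22/(s - 9)²


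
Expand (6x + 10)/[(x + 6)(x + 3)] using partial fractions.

At x=-6: A = (6·(-6) + 10)/(-6 + 3) = 26/3. At x=-3: B = (6·(-3) + 10)/(-3 + 6) = -8/3
Result: (26/3)/(x + 6) - (8/3)/(x + 3)


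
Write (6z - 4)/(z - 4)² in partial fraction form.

(6z - 4) = P(z - 4) + Q. At z = 4: Q = 6·4 - 4 = 20. Coeff of z: P = 6
Result: 6/(z - 4) + 20/(z - 4)²


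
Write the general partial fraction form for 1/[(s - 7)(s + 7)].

Distinct linear factors: A/(s - 7) + B/(s + 7)


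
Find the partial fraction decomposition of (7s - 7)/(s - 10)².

(7s - 7) = A(s - 10) + B. At s = 10: B = 7·10 - 7 = 63. Coeff of s: A = 7
Result: 7/(s - 10) + 63/(s - 10)²


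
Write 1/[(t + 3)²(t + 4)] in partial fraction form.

Cover-up at t=-4: γ = 1/(-4 + 3)² = 1. Cover-up at t=-3: β = 1/(-3 + 4) = 1. Comparing t² coeff: α = -γ = -1
Result: -1/(t + 3) + 1/(t + 3)² + 1/(t + 4)


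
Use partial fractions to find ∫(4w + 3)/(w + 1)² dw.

Decompose: α = 4, β = 4·(-1) + 3 = -1, so (4w + 3)/(w + 1)² = 4/(w + 1) - 1/(w + 1)². Integrate: ∫ α/(w + 1) dw = 4 ln|(w + 1)|; ∫ β/(w + 1)² dw = 1/(w + 1). Sum: 4 ln|(w + 1)| + 1/(w + 1) + C


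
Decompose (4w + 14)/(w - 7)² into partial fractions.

(4w + 14) = P(w - 7) + Q. At w = 7: Q = 4·7 + 14 = 42. Coeff of w: P = 4
Result: 4/(w - 7) + 42/(w - 7)²


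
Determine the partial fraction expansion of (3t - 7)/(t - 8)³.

(3t - 7) = A(t - 8)² + B(t - 8) + C. At t = 8: C = 3·8 - 7 = 17. Coefficients: A = 0, B = 3
Result: 3/(t - 8)² + 17/(t - 8)³


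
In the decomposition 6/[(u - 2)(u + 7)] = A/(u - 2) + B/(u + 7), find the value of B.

Cover-up at u = -7: B = 6/(-7 - 2) = -6/9 = -2/3


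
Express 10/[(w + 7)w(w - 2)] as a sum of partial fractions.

Using cover-up method: A = 10/63, B = -5/7, C = 5/9
Result: (10/63)/(w + 7) - (5/7)/w + (5/9)/(w - 2)


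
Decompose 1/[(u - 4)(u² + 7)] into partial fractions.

Cover-up at u = 4: A = 1/(4² + 7) = 1/23. Then B = -A = -1/23, C = -A·(0 + 4) = -4/23
Result: (1/23)/(u - 4) - ((1/23)u + 4/23)/(u² + 7)


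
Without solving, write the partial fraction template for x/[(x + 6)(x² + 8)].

Linear + irreducible quadratic: P/(x + 6) + (Qx + R)/(x² + 8)


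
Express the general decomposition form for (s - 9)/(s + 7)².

Repeated linear factor: P/(s + 7) + Q/(s + 7)²


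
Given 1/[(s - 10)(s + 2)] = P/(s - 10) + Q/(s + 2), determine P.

Cover-up at s = 10: P = 1/(10 + 2) = 1/12


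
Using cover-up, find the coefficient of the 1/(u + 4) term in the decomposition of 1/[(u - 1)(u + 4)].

Cover (u + 4), set u=-4: 1/((u - 1) at u=-4) = 1/(-5) = -1/5


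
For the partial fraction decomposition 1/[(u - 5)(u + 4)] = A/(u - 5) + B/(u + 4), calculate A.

Cover-up at u = 5: A = 1/(5 + 4) = 1/9


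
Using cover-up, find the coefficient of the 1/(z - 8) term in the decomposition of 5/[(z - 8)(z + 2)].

Cover (z - 8), set z=8: 5/((z + 2) at z=8) = 5/(10) = 1/2


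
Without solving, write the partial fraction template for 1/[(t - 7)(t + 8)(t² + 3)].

Two linear + quadratic: α/(t - 7) + β/(t + 8) + (γt + δ)/(t² + 3)


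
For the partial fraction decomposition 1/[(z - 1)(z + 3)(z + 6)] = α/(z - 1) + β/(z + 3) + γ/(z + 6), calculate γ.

Cover-up at z = -6: γ = 1/[(-6 - 1)(-6 + 3)] = 1/[(-7)(-3)] = 1/21


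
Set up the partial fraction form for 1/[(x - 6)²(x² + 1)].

Repeated linear + quadratic: A/(x - 6) + B/(x - 6)² + (Cx + D)/(x² + 1)


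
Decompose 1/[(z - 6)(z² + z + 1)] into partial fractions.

Cover-up at z = 6: A = 1/(6² + 1·6 + 1) = 1/43. Then B = -A = -1/43, C = -A·(1 + 6) = -7/43
Result: (1/43)/(z - 6) - ((1/43)z + 7/43)/(z² + z + 1)
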